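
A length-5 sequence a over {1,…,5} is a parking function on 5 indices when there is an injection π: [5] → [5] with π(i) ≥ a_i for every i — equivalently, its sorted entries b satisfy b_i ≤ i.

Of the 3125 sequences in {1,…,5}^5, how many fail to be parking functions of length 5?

Count = (5−5+1)·(5+1)^(5−1) = 1×1296 = 1296
One tuple (3,3,5,3,4) → sorted (3,3,3,4,5): b_1=3>1, not a PF.
5^5 − 1296 = 3125 − 1296 = 1829

1829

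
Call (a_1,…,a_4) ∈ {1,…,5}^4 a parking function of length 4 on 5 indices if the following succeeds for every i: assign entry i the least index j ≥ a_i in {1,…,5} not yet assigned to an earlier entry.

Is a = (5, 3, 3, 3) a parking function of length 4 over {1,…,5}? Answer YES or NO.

NO

Order a: b = (3, 3, 3, 5).
  b_1=3 > 2
  fails at i=1 ⇒ NO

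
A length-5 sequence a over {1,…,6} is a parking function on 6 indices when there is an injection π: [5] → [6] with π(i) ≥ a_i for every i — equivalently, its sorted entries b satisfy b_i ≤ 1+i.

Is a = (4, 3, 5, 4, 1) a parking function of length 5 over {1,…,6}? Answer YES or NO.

YES

Order a: b = (1, 3, 4, 4, 5).
  b_1=1 ≤ 2
  b_2=3 ≤ 3
  b_3=4 ≤ 4
  b_4=4 ≤ 5
  b_5=5 ≤ 6
All bounds hold ⇒ YES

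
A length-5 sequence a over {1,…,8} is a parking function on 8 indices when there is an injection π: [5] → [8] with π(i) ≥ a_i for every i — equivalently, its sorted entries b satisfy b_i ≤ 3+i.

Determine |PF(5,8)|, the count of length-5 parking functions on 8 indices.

26244

|PF| = (8−5+1)·(8+1)^(5−1) = 4×6561 = 26244 (Konheim–Weiss)
E.g. (5,6,2,7,1) → sorted (1,2,5,6,7): b_i ≤ 3+i ∀i, a PF.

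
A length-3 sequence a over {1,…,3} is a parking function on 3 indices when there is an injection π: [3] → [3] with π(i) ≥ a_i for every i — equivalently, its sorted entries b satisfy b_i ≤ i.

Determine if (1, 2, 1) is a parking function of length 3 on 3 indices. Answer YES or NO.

YES

Order a: b = (1, 1, 2).
  b_1=1 ≤ 1
  b_2=1 ≤ 2
  b_3=2 ≤ 3
All bounds hold ⇒ YES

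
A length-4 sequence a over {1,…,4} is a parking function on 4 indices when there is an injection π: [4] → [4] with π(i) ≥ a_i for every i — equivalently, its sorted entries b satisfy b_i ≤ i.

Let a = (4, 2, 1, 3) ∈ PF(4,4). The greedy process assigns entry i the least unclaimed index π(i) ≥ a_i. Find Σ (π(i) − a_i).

Σπ = 10 ({1..4} each once); Σa = 4+2+1+3 = 10; disp = 10−10 = 0.

0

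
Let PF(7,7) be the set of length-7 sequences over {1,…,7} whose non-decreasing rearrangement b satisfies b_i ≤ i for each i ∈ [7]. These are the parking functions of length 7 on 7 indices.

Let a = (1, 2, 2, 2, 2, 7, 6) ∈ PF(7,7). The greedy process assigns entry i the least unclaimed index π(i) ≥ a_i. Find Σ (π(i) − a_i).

Σπ = 28 ({1..7} each once); Σa = 1+2+2+2+2+7+6 = 22; disp = 28−22 = 6.

6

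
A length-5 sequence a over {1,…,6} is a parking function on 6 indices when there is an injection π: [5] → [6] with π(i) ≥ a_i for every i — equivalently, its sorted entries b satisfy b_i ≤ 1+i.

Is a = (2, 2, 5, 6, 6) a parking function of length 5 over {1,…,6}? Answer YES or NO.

NO

Sorted: b = (2, 2, 5, 6, 6).
  b_1=2 ≤ 2
  b_2=2 ≤ 3
  b_3=5 > 4
  fails at i=3 ⇒ NO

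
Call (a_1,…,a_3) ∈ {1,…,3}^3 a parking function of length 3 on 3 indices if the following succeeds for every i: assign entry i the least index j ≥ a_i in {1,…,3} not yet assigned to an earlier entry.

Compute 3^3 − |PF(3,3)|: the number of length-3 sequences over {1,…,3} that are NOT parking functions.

11

|PF(3,3)| = (3−3+1)·(3+1)^(3−1) = 1×16 = 16
Example (3,2,3) → sorted (2,3,3): b_1=2>1, not a PF.
Total 27; non-PF = 27−16 = 11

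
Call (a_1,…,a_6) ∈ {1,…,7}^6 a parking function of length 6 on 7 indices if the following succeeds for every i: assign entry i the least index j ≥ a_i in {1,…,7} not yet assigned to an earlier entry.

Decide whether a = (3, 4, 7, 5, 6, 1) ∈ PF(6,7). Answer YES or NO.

Sorted: b = (1, 3, 4, 5, 6, 7).
  b_1=1 ≤ 2
  b_2=3 ≤ 3
  b_3=4 ≤ 4
  b_4=5 ≤ 5
  b_5=6 ≤ 6
  b_6=7 ≤ 7
All bounds hold ⇒ YES

YES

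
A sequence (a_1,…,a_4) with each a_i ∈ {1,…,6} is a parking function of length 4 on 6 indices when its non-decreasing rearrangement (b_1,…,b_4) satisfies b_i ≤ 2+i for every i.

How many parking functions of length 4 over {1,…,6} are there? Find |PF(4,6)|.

#PF = 3·7^3 = 3 · 343 = 1029
E.g. (5,1,6,2) → sorted (1,2,5,6): b_i ≤ 2+i ∀i, a PF.

1029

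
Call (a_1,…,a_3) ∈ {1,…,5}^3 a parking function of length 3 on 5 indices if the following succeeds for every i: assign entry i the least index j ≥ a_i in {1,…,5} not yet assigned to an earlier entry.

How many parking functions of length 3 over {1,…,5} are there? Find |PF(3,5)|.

108

|PF| = (5+1−3)·(5+1)^{3−1} = 3×36 = 108
One tuple (3,3,4) → sorted (3,3,4): b_i ≤ 2+i ∀i, a PF.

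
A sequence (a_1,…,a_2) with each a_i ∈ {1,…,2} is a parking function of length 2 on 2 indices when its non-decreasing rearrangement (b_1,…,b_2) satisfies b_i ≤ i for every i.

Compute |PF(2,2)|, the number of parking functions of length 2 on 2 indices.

3

|PF| = (2−2+1)·(2+1)^(2−1) = 1 · 3 = 3 [KW]
Example (2,1) → sorted (1,2): b_i ≤ i ∀i, a PF.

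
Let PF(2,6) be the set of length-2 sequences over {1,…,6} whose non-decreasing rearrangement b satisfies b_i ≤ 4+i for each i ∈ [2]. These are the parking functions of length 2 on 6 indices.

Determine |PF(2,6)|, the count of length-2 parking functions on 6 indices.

35

|PF(2,6)| = 5·7^1 = 5·7 = 35 (Konheim–Weiss)
Example (2,5) → sorted (2,5): b_i ≤ 4+i ∀i, a PF.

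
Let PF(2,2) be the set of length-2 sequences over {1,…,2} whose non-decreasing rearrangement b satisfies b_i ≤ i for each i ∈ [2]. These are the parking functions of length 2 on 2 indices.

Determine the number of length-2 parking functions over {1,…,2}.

3

|PF(2,2)| = (3−2)·3^(2−1) = 1×3 = 3 (Konheim–Weiss)
Check (2,1) → sorted (1,2): b_i ≤ i ∀i, a PF.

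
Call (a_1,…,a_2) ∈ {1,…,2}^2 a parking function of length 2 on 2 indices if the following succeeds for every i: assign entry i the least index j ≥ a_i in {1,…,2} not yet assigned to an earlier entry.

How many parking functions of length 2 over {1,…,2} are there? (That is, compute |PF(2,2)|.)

3

|PF(2,2)| = (2+1−2)·(2+1)^{2−1} = 1×3 = 3 (Konheim–Weiss)
Example (1,1) → sorted (1,1): b_i ≤ i ∀i, a PF.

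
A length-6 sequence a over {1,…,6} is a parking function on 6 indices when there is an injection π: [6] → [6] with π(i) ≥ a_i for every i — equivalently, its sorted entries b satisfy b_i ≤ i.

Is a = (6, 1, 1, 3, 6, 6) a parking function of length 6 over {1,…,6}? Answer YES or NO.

Order a: b = (1, 1, 3, 6, 6, 6).
  b_1=1 ≤ 1
  b_2=1 ≤ 2
  b_3=3 ≤ 3
  b_4=6 > 4
  fails at i=4 ⇒ NO

NO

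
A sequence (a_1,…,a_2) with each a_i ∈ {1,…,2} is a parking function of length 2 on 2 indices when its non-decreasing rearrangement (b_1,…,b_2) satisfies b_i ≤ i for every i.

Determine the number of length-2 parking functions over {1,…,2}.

|PF(2,2)| = (3−2)·3^(2−1) = 1 · 3 = 3 (Konheim–Weiss)
One tuple (2,1) → sorted (1,2): b_i ≤ i ∀i, a PF.

3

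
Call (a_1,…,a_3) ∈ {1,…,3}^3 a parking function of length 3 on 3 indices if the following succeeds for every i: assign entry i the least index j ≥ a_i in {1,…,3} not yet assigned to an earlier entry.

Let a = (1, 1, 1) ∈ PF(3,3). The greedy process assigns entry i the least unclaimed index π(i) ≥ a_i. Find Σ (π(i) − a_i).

Σπ = 3·4/2 = 6 (π permutes [3]); Σa = 1+1+1 = 3; disp = 6−3 = 3.

3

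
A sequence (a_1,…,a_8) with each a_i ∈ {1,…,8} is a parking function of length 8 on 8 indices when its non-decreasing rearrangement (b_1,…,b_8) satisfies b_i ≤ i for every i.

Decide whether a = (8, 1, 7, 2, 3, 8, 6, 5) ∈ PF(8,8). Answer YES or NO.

NO

Order a: b = (1, 2, 3, 5, 6, 7, 8, 8).
  b_1=1 ≤ 1
  b_2=2 ≤ 2
  b_3=3 ≤ 3
  b_4=5 > 4
  fails at i=4 ⇒ NO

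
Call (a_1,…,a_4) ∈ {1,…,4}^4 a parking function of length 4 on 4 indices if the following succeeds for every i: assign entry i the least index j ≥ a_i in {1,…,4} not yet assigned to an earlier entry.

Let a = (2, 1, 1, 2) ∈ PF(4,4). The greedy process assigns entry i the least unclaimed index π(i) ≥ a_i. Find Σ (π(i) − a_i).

4

Σπ = 10 ({1..4} each once); Σa = 2+1+1+2 = 6; disp = 10−6 = 4.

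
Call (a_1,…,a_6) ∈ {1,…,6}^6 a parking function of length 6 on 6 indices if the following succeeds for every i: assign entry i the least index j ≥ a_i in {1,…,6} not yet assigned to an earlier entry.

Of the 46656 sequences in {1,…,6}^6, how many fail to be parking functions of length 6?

Count = (6+1−6)·(6+1)^{6−1} = 1×16807 = 16807 [KW]
One tuple (4,4,6,6,5,4) → sorted (4,4,4,5,6,6): b_1=4>1, not a PF.
So 46656 − 16807 = 29849 fail.

29849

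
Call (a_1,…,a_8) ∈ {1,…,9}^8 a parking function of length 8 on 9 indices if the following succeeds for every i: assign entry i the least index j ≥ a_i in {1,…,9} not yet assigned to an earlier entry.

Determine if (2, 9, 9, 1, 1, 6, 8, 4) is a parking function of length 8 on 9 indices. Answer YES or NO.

NO

Sorted: b = (1, 1, 2, 4, 6, 8, 9, 9).
  b_1=1 ≤ 2
  b_2=1 ≤ 3
  b_3=2 ≤ 4
  b_4=4 ≤ 5
  b_5=6 ≤ 6
  b_6=8 > 7
  fails at i=6 ⇒ NO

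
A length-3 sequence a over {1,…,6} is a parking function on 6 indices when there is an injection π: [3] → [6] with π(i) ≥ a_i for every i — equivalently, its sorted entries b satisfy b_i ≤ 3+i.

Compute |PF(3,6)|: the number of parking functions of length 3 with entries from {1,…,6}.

196

|PF(3,6)| = (6+1−3)·(6+1)^{3−1} = 4·49 = 196 [KW]
Check (2,4,5) → sorted (2,4,5): b_i ≤ 3+i ∀i, a PF.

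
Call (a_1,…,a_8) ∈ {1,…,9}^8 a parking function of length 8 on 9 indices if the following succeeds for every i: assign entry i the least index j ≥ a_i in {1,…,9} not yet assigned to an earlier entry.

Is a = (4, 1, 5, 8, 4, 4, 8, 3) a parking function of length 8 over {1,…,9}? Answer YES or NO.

Rearranged: b = (1, 3, 4, 4, 4, 5, 8, 8).
  b_1=1 ≤ 2
  b_2=3 ≤ 3
  b_3=4 ≤ 4
  b_4=4 ≤ 5
  b_5=4 ≤ 6
  b_6=5 ≤ 7
  b_7=8 ≤ 8
  b_8=8 ≤ 9
All bounds hold ⇒ YES

YES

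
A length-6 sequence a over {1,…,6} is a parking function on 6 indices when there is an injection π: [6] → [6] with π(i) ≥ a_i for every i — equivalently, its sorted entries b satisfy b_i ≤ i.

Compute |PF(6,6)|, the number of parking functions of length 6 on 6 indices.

16807

|PF| = 1·7^5 = 1×16807 = 16807 [KW]
One tuple (3,1,3,2,2,2) → sorted (1,2,2,2,3,3): b_i ≤ i ∀i, a PF.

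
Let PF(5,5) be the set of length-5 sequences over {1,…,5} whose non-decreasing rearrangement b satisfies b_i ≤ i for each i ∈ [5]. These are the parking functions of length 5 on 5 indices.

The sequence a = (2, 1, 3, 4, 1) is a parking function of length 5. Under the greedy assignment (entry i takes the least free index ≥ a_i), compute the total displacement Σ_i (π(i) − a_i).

4

Σπ = 5·6/2 = 15 (π permutes [5]); Σa = 2+1+3+4+1 = 11; disp = 15−11 = 4.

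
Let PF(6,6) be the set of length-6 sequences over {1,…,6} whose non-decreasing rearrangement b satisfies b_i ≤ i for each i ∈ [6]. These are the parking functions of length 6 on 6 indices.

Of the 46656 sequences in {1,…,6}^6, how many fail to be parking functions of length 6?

#PF = (7−6)·7^(6−1) = 1 · 16807 = 16807 (Pollak)
E.g. (6,1,5,3,2,6) → sorted (1,2,3,5,6,6): b_4=5>4, not a PF.
Total 46656; non-PF = 46656−16807 = 29849

29849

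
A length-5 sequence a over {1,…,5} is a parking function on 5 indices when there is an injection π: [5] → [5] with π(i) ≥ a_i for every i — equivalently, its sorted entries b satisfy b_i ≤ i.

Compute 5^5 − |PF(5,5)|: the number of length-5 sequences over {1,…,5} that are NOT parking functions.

|PF| = (5−5+1)·(5+1)^(5−1) = 1×1296 = 1296 (Pollak)
Example (5,2,4,5,5) → sorted (2,4,5,5,5): b_1=2>1, not a PF.
So 3125 − 1296 = 1829 fail.

1829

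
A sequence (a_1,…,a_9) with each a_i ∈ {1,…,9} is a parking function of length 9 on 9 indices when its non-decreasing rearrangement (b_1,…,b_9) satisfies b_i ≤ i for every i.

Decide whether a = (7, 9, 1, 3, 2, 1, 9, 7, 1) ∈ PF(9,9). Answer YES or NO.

Order a: b = (1, 1, 1, 2, 3, 7, 7, 9, 9).
  b_1=1 ≤ 1
  b_2=1 ≤ 2
  b_3=1 ≤ 3
  b_4=2 ≤ 4
  b_5=3 ≤ 5
  b_6=7 > 6
  fails at i=6 ⇒ NO

NO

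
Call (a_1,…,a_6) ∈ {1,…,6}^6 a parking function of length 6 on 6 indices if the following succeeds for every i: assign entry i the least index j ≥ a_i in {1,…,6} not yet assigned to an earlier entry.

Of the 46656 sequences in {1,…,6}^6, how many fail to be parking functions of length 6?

29849

|PF| = 1·7^5 = 1 · 16807 = 16807 (Pollak)
One tuple (1,5,3,6,5,6) → sorted (1,3,5,5,6,6): b_2=3>2, not a PF.
So 46656 − 16807 = 29849 fail.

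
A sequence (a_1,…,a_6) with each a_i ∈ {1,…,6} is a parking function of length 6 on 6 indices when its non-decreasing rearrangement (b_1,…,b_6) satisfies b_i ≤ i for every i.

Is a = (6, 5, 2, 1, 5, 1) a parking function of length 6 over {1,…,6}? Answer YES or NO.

Rearranged: b = (1, 1, 2, 5, 5, 6).
  b_1=1 ≤ 1
  b_2=1 ≤ 2
  b_3=2 ≤ 3
  b_4=5 > 4
  fails at i=4 ⇒ NO

NO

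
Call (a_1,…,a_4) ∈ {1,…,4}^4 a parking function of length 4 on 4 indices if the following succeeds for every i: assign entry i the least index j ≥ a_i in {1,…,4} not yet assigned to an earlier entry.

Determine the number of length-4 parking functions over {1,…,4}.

125

|PF(4,4)| = 1·5^3 = 1·125 = 125 [KW]
One tuple (2,2,2,1) → sorted (1,2,2,2): b_i ≤ i ∀i, a PF.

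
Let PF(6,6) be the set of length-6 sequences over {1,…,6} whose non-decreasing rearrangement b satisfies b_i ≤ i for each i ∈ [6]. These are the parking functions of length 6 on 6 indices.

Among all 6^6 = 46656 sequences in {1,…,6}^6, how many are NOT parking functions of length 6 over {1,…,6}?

#PF = (6−6+1)·(6+1)^(6−1) = 1·16807 = 16807 (Konheim–Weiss)
Example (2,5,4,5,6,6) → sorted (2,4,5,5,6,6): b_1=2>1, not a PF.
6^6 − 16807 = 46656 − 16807 = 29849

29849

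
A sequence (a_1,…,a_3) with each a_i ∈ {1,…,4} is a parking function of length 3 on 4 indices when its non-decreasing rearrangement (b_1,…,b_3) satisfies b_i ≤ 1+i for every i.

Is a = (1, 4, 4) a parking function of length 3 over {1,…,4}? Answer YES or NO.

NO

Sorted: b = (1, 4, 4).
  b_1=1 ≤ 2
  b_2=4 > 3
  fails at i=2 ⇒ NO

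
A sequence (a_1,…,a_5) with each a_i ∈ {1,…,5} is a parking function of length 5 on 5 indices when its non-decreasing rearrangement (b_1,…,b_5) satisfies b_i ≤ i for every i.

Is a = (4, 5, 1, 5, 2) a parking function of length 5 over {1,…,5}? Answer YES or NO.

Rearranged: b = (1, 2, 4, 5, 5).
  b_1=1 ≤ 1
  b_2=2 ≤ 2
  b_3=4 > 3
  fails at i=3 ⇒ NO

NO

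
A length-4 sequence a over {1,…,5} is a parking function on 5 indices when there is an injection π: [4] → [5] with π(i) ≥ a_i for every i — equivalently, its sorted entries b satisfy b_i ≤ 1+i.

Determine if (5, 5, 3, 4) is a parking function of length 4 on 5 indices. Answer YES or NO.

NO

Rearranged: b = (3, 4, 5, 5).
  b_1=3 > 2
  fails at i=1 ⇒ NO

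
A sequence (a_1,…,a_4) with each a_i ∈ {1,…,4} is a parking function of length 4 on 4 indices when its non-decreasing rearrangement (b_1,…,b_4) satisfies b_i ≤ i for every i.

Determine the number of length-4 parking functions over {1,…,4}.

Count = (4+1−4)·(4+1)^{4−1} = 1 · 125 = 125 (Konheim–Weiss)
Example (1,2,3,3) → sorted (1,2,3,3): b_i ≤ i ∀i, a PF.

125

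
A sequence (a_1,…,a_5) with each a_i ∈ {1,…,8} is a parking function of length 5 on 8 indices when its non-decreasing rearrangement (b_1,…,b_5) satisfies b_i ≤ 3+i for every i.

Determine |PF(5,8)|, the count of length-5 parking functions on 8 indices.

#PF = 4·9^4 = 4·6561 = 26244 (Konheim–Weiss)
One tuple (2,5,4,2,8) → sorted (2,2,4,5,8): b_i ≤ 3+i ∀i, a PF.

26244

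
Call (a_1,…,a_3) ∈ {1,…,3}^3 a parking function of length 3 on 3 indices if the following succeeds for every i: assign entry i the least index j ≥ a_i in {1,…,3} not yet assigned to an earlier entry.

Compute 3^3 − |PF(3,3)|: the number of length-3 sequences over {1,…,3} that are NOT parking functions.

Count = (3−3+1)·(3+1)^(3−1) = 1·16 = 16
Check (3,3,3) → sorted (3,3,3): b_1=3>1, not a PF.
3^3 − 16 = 27 − 16 = 11

11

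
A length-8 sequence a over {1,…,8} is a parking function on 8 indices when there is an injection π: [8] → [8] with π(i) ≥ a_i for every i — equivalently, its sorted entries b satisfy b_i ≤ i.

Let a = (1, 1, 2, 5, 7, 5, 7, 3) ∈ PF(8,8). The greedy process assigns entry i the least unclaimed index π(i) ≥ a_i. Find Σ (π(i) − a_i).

5

Σπ = 8·9/2 = 36 (π permutes [8]); Σa = 1+1+2+5+7+5+7+3 = 31; disp = 36−31 = 5.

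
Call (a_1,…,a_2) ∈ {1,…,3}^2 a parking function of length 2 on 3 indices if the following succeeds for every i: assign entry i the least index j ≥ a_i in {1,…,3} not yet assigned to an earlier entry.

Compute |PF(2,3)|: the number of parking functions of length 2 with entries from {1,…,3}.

8

Count = (3−2+1)·(3+1)^(2−1) = 2×4 = 8 (Konheim–Weiss)
Check (1,2) → sorted (1,2): b_i ≤ 1+i ∀i, a PF.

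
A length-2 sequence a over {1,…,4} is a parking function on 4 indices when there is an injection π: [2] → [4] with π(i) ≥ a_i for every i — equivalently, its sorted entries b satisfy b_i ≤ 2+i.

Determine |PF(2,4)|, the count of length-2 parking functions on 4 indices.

15

|PF| = (4−2+1)·(4+1)^(2−1) = 3·5 = 15
Example (2,1) → sorted (1,2): b_i ≤ 2+i ∀i, a PF.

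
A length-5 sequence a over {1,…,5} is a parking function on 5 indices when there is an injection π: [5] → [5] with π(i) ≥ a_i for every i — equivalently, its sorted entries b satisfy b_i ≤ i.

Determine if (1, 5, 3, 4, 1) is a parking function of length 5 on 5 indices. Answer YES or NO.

Order a: b = (1, 1, 3, 4, 5).
  b_1=1 ≤ 1
  b_2=1 ≤ 2
  b_3=3 ≤ 3
  b_4=4 ≤ 4
  b_5=5 ≤ 5
All bounds hold ⇒ YES

YES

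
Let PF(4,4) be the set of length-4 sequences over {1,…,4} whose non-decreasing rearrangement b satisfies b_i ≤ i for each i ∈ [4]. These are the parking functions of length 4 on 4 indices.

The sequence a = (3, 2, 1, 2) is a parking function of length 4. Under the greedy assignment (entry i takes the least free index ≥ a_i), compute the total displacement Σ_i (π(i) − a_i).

2

Σπ = 10 ({1..4} each once); Σa = 3+2+1+2 = 8; disp = 10−8 = 2.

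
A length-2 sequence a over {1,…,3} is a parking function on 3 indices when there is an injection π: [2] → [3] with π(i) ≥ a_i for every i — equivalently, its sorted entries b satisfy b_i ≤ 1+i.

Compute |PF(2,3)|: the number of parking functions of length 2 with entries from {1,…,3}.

8

Count = (3−2+1)·(3+1)^(2−1) = 2·4 = 8
One tuple (3,1) → sorted (1,3): b_i ≤ 1+i ∀i, a PF.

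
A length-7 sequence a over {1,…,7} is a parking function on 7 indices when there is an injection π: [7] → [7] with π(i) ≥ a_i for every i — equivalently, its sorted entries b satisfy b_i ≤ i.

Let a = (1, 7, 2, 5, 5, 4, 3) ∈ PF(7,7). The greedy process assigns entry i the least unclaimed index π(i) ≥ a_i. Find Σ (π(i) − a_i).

1

Σπ(i) = 1+…+7 = 28; Σa = 1+7+2+5+5+4+3 = 27; disp = 28−27 = 1.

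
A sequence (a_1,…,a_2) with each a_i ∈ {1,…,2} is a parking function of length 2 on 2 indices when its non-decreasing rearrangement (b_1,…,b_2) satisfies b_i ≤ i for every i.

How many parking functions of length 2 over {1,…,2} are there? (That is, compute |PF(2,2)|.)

|PF(2,2)| = (2−2+1)·(2+1)^(2−1) = 1 · 3 = 3
Check (1,2) → sorted (1,2): b_i ≤ i ∀i, a PF.

3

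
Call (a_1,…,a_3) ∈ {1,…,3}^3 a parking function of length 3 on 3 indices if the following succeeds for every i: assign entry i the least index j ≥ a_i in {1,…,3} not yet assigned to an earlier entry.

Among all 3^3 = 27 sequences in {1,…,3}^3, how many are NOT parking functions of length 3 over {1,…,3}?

11

|PF| = (3+1−3)·(3+1)^{3−1} = 1 · 16 = 16 [KW]
Example (1,3,3) → sorted (1,3,3): b_2=3>2, not a PF.
Total 27; non-PF = 27−16 = 11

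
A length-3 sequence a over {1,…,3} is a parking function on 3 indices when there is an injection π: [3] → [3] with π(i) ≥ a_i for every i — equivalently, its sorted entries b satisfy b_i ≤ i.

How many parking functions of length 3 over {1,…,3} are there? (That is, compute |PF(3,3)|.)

#PF = (3+1−3)·(3+1)^{3−1} = 1×16 = 16 (Pollak)
Check (1,3,2) → sorted (1,2,3): b_i ≤ i ∀i, a PF.

16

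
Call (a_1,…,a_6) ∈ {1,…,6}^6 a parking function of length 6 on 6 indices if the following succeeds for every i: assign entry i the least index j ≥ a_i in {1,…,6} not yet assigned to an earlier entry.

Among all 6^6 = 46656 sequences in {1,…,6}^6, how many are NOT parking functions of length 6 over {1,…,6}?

|PF| = (7−6)·7^(6−1) = 1·16807 = 16807 (Pollak)
E.g. (5,6,5,6,5,6) → sorted (5,5,5,6,6,6): b_1=5>1, not a PF.
So 46656 − 16807 = 29849 fail.

29849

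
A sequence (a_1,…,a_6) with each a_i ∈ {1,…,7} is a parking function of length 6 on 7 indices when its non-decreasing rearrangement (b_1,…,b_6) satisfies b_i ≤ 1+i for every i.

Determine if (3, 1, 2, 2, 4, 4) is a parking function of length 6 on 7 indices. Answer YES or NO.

YES

Rearranged: b = (1, 2, 2, 3, 4, 4).
  b_1=1 ≤ 2
  b_2=2 ≤ 3
  b_3=2 ≤ 4
  b_4=3 ≤ 5
  b_5=4 ≤ 6
  b_6=4 ≤ 7
All bounds hold ⇒ YES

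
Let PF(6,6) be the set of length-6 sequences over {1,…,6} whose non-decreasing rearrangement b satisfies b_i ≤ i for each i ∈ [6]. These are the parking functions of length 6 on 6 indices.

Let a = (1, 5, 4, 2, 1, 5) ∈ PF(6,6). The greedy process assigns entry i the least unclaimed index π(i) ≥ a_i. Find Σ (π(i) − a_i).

3

Σπ(i) = 1+…+6 = 21; Σa = 1+5+4+2+1+5 = 18; disp = 21−18 = 3.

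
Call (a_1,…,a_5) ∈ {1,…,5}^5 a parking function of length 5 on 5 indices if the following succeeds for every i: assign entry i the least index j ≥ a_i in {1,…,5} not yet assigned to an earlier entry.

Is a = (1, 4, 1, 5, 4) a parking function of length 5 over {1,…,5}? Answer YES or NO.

Sorted: b = (1, 1, 4, 4, 5).
  b_1=1 ≤ 1
  b_2=1 ≤ 2
  b_3=4 > 3
  fails at i=3 ⇒ NO

NO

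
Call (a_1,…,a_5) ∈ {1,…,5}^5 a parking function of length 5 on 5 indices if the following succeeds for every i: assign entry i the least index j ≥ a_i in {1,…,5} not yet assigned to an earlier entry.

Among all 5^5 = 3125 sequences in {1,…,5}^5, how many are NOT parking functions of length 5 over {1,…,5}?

Count = (6−5)·6^(5−1) = 1 · 1296 = 1296 (Pollak)
Example (2,5,5,4,3) → sorted (2,3,4,5,5): b_1=2>1, not a PF.
5^5 − 1296 = 3125 − 1296 = 1829

1829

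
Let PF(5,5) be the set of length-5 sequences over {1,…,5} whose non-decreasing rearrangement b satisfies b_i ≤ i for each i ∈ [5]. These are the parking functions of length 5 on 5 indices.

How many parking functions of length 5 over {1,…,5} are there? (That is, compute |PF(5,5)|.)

1296

|PF(5,5)| = (6−5)·6^(5−1) = 1×1296 = 1296 [KW]
Example (1,2,4,4,2) → sorted (1,2,2,4,4): b_i ≤ i ∀i, a PF.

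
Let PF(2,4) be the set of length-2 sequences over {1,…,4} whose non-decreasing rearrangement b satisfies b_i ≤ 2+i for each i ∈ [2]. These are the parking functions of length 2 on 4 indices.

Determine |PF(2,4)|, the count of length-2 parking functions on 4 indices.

|PF| = (4−2+1)·(4+1)^(2−1) = 3×5 = 15
Check (1,1) → sorted (1,1): b_i ≤ 2+i ∀i, a PF.

15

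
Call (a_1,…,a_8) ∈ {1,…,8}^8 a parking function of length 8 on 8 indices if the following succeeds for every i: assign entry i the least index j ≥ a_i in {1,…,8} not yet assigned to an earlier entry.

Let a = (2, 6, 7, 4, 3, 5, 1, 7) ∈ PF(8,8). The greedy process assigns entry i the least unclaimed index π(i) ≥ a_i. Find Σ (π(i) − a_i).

1

Σπ(i) = 1+…+8 = 36; Σa = 2+6+7+4+3+5+1+7 = 35; disp = 36−35 = 1.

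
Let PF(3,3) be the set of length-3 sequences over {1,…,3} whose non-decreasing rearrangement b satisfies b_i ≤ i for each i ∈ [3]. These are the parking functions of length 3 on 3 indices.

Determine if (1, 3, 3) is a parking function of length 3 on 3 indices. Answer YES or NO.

Rearranged: b = (1, 3, 3).
  b_1=1 ≤ 1
  b_2=3 > 2
  fails at i=2 ⇒ NO

NO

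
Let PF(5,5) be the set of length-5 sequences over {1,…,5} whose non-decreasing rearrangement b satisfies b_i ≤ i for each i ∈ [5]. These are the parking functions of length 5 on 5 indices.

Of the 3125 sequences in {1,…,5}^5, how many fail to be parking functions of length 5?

|PF| = (5+1−5)·(5+1)^{5−1} = 1×1296 = 1296
One tuple (5,2,3,5,1) → sorted (1,2,3,5,5): b_4=5>4, not a PF.
5^5 − 1296 = 3125 − 1296 = 1829

1829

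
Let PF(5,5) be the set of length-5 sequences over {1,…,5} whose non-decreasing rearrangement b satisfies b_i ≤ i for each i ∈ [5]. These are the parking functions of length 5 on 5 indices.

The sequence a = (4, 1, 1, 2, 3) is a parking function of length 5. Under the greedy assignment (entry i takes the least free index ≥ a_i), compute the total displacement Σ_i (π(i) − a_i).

4

Σπ(i) = 1+…+5 = 15; Σa = 4+1+1+2+3 = 11; disp = 15−11 = 4.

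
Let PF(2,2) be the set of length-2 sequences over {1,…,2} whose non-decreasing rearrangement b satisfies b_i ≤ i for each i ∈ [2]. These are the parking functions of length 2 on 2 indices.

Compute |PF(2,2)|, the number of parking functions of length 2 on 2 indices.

#PF = (3−2)·3^(2−1) = 1×3 = 3
E.g. (1,1) → sorted (1,1): b_i ≤ i ∀i, a PF.

3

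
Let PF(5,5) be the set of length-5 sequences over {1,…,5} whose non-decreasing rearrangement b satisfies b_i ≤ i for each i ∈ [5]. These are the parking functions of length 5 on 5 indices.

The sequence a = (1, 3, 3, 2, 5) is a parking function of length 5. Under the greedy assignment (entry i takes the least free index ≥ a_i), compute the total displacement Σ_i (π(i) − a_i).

Σπ = 5·6/2 = 15 (π permutes [5]); Σa = 1+3+3+2+5 = 14; disp = 15−14 = 1.

1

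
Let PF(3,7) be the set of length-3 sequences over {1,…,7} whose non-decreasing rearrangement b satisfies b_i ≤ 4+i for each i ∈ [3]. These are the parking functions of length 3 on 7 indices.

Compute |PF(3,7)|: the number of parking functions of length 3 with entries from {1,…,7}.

|PF(3,7)| = (8−3)·8^(3−1) = 5·64 = 320 [KW]
E.g. (2,6,1) → sorted (1,2,6): b_i ≤ 4+i ∀i, a PF.

320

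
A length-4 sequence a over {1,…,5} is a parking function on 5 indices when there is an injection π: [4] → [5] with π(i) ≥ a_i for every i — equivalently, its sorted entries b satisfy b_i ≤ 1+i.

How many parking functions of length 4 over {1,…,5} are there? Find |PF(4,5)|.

432

|PF| = (5+1−4)·(5+1)^{4−1} = 2 · 216 = 432
E.g. (2,2,4,2) → sorted (2,2,2,4): b_i ≤ 1+i ∀i, a PF.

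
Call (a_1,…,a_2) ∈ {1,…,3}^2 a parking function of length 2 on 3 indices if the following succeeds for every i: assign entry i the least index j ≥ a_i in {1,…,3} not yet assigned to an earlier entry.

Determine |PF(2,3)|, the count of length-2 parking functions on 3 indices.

#PF = (3−2+1)·(3+1)^(2−1) = 2×4 = 8
One tuple (1,1) → sorted (1,1): b_i ≤ 1+i ∀i, a PF.

8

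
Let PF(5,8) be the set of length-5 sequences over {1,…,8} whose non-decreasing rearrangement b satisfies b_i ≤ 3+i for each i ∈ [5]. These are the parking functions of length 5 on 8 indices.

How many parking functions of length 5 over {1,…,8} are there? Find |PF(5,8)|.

26244

#PF = 4·9^4 = 4·6561 = 26244 [KW]
Check (3,2,7,4,6) → sorted (2,3,4,6,7): b_i ≤ 3+i ∀i, a PF.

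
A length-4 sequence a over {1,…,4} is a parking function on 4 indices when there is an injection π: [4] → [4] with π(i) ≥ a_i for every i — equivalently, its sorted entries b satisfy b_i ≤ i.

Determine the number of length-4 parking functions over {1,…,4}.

|PF| = (4+1−4)·(4+1)^{4−1} = 1×125 = 125 (Konheim–Weiss)
E.g. (1,1,2,4) → sorted (1,1,2,4): b_i ≤ i ∀i, a PF.

125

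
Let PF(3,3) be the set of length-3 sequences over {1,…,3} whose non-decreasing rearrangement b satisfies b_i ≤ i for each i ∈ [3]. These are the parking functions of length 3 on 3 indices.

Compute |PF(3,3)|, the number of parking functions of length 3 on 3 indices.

|PF| = (3+1−3)·(3+1)^{3−1} = 1 · 16 = 16
Check (2,3,1) → sorted (1,2,3): b_i ≤ i ∀i, a PF.

16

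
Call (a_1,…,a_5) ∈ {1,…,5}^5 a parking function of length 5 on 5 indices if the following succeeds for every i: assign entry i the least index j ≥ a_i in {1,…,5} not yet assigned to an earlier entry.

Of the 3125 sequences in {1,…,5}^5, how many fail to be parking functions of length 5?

Count = (6−5)·6^(5−1) = 1 · 1296 = 1296
Check (4,4,1,5,4) → sorted (1,4,4,4,5): b_2=4>2, not a PF.
Total 3125; non-PF = 3125−1296 = 1829

1829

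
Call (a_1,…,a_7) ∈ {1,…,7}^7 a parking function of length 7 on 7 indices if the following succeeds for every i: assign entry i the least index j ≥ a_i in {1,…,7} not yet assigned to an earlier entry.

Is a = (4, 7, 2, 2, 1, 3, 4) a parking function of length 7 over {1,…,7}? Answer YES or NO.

Rearranged: b = (1, 2, 2, 3, 4, 4, 7).
  b_1=1 ≤ 1
  b_2=2 ≤ 2
  b_3=2 ≤ 3
  b_4=3 ≤ 4
  b_5=4 ≤ 5
  b_6=4 ≤ 6
  b_7=7 ≤ 7
All bounds hold ⇒ YES

YES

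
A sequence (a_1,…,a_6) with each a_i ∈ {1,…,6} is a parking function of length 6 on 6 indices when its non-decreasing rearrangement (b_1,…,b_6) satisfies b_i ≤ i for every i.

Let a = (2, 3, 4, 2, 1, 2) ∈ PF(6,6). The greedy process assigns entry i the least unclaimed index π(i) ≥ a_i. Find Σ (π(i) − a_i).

Σπ = 21 ({1..6} each once); Σa = 2+3+4+2+1+2 = 14; disp = 21−14 = 7.

7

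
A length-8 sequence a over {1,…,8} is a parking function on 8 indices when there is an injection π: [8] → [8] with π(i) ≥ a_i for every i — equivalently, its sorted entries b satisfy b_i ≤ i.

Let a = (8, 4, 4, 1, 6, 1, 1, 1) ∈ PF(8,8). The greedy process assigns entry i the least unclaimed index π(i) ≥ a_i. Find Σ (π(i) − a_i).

10

Σπ(i) = 1+…+8 = 36; Σa = 8+4+4+1+6+1+1+1 = 26; disp = 36−26 = 10.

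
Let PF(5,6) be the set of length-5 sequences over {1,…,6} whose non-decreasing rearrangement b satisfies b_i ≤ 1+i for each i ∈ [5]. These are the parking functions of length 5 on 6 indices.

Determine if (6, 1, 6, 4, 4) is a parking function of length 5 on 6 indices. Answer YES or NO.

NO

Sorted: b = (1, 4, 4, 6, 6).
  b_1=1 ≤ 2
  b_2=4 > 3
  fails at i=2 ⇒ NO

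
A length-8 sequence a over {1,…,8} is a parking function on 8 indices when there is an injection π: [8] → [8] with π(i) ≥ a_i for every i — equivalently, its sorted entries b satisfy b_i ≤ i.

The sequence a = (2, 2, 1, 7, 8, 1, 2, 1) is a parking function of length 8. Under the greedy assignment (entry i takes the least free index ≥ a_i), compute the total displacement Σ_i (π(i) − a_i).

Σπ(i) = 1+…+8 = 36; Σa = 2+2+1+7+8+1+2+1 = 24; disp = 36−24 = 12.

12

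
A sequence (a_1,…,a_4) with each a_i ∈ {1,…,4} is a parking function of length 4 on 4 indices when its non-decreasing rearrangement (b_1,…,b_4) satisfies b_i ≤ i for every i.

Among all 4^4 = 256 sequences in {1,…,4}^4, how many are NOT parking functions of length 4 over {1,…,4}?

|PF(4,4)| = (4−4+1)·(4+1)^(4−1) = 1·125 = 125
Check (4,2,2,4) → sorted (2,2,4,4): b_1=2>1, not a PF.
4^4 − 125 = 256 − 125 = 131

131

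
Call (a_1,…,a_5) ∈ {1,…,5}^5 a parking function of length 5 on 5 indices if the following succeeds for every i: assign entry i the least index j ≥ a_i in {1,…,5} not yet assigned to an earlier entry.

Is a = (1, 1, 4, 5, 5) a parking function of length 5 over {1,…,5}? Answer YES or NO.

Rearranged: b = (1, 1, 4, 5, 5).
  b_1=1 ≤ 1
  b_2=1 ≤ 2
  b_3=4 > 3
  fails at i=3 ⇒ NO

NO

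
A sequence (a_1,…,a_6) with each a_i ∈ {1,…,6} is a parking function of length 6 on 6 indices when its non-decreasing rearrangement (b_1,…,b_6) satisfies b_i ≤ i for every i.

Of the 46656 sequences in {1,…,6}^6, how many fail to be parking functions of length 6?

29849

Count = 1·7^5 = 1 · 16807 = 16807 (Konheim–Weiss)
Check (5,6,3,6,4,5) → sorted (3,4,5,5,6,6): b_1=3>1, not a PF.
So 46656 − 16807 = 29849 fail.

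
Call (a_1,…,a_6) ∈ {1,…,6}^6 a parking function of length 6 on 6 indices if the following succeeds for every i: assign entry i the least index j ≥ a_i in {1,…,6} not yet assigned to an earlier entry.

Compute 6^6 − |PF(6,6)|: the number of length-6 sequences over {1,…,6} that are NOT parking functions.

#PF = (6+1−6)·(6+1)^{6−1} = 1·16807 = 16807
Example (5,4,6,4,5,5) → sorted (4,4,5,5,5,6): b_1=4>1, not a PF.
So 46656 − 16807 = 29849 fail.

29849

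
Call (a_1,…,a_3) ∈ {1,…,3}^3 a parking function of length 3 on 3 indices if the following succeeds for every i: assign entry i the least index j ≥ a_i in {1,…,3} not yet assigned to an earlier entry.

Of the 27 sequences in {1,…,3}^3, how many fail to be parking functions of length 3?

11

|PF| = 1·4^2 = 1 · 16 = 16 (Pollak)
One tuple (2,3,3) → sorted (2,3,3): b_1=2>1, not a PF.
Total 27; non-PF = 27−16 = 11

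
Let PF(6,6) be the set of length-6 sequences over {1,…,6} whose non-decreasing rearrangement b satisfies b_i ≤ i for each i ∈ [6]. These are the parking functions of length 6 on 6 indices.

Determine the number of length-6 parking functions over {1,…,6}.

|PF(6,6)| = 1·7^5 = 1 · 16807 = 16807 (Pollak)
E.g. (1,1,2,4,3,3) → sorted (1,1,2,3,3,4): b_i ≤ i ∀i, a PF.

16807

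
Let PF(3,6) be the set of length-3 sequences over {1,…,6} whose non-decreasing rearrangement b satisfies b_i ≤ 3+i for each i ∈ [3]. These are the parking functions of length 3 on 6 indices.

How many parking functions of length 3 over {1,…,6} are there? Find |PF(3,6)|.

196

Count = (6−3+1)·(6+1)^(3−1) = 4·49 = 196 (Pollak)
Check (6,3,2) → sorted (2,3,6): b_i ≤ 3+i ∀i, a PF.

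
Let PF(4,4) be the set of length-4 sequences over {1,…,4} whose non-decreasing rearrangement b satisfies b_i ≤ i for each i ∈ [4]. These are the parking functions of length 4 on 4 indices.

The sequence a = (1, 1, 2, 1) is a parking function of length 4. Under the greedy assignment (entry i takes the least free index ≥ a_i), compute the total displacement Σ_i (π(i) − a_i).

5

Σπ(i) = 1+…+4 = 10; Σa = 1+1+2+1 = 5; disp = 10−5 = 5.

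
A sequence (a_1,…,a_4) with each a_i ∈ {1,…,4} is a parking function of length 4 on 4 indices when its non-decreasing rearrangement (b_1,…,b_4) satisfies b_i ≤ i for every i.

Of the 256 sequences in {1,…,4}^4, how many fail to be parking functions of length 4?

131

Count = (5−4)·5^(4−1) = 1×125 = 125 [KW]
Check (3,4,3,2) → sorted (2,3,3,4): b_1=2>1, not a PF.
So 256 − 125 = 131 fail.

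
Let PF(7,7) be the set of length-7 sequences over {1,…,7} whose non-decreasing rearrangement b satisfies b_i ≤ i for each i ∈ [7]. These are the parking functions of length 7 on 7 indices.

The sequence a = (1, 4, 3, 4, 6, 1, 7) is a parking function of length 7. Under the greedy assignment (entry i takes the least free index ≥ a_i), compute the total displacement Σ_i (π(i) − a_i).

Σπ(i) = 1+…+7 = 28; Σa = 1+4+3+4+6+1+7 = 26; disp = 28−26 = 2.

2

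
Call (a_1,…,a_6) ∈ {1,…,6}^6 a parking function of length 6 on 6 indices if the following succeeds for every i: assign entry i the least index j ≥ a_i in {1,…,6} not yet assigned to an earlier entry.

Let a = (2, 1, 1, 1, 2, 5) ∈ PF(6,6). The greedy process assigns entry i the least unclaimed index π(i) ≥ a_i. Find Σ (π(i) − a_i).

9

Σπ(i) = 1+…+6 = 21; Σa = 2+1+1+1+2+5 = 12; disp = 21−12 = 9.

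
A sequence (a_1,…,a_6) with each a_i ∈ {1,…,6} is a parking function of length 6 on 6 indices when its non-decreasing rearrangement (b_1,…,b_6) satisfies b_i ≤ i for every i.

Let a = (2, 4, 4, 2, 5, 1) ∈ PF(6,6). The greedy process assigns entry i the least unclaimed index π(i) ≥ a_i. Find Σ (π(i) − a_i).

3

Σπ = 21 ({1..6} each once); Σa = 2+4+4+2+5+1 = 18; disp = 21−18 = 3.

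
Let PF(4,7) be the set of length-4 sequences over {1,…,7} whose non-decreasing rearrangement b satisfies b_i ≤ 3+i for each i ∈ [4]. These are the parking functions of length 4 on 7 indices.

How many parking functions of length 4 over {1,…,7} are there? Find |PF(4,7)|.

|PF| = (7+1−4)·(7+1)^{4−1} = 4 · 512 = 2048
E.g. (5,1,5,2) → sorted (1,2,5,5): b_i ≤ 3+i ∀i, a PF.

2048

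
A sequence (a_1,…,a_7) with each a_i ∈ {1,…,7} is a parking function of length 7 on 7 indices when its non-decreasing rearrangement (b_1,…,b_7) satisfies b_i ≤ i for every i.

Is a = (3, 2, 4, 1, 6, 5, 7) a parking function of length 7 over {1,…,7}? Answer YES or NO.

YES

Sorted: b = (1, 2, 3, 4, 5, 6, 7).
  b_1=1 ≤ 1
  b_2=2 ≤ 2
  b_3=3 ≤ 3
  b_4=4 ≤ 4
  b_5=5 ≤ 5
  b_6=6 ≤ 6
  b_7=7 ≤ 7
All bounds hold ⇒ YES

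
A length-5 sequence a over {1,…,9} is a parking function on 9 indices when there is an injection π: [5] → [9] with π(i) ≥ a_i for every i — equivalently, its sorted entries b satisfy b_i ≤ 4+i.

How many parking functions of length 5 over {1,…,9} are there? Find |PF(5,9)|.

|PF| = (10−5)·10^(5−1) = 5·10000 = 50000 [KW]
Check (6,1,9,2,1) → sorted (1,1,2,6,9): b_i ≤ 4+i ∀i, a PF.

50000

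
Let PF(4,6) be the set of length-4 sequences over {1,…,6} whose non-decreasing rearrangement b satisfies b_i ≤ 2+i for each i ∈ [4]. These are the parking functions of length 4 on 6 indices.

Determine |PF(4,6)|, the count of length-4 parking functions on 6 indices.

1029

Count = (7−4)·7^(4−1) = 3·343 = 1029 (Konheim–Weiss)
Example (6,3,2,1) → sorted (1,2,3,6): b_i ≤ 2+i ∀i, a PF.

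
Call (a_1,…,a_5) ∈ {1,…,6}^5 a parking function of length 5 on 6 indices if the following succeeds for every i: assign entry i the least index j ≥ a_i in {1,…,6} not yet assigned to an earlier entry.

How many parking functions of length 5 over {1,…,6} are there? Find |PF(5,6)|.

4802

|PF| = (6+1−5)·(6+1)^{5−1} = 2×2401 = 4802 (Pollak)
Example (1,2,1,2,5) → sorted (1,1,2,2,5): b_i ≤ 1+i ∀i, a PF.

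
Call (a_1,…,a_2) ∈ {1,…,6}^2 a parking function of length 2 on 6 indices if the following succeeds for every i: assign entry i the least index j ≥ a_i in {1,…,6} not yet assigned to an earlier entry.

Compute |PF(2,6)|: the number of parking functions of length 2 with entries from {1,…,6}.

|PF| = (7−2)·7^(2−1) = 5×7 = 35 [KW]
Check (6,2) → sorted (2,6): b_i ≤ 4+i ∀i, a PF.

35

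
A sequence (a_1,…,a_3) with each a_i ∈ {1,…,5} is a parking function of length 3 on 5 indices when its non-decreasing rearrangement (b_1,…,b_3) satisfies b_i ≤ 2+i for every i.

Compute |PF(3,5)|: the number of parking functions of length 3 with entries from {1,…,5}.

108

|PF(3,5)| = (6−3)·6^(3−1) = 3 · 36 = 108 (Konheim–Weiss)
Check (4,1,3) → sorted (1,3,4): b_i ≤ 2+i ∀i, a PF.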